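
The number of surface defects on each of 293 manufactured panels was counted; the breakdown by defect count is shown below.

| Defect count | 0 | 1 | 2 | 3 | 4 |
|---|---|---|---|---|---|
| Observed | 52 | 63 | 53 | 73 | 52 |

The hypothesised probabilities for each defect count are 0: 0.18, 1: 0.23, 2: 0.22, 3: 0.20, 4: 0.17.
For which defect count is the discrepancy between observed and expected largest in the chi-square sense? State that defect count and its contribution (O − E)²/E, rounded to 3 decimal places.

Expected counts E_i = n·p_i: 293×0.18 = 52.74, 293×0.23 = 67.39, 293×0.22 = 64.46, 293×0.20 = 58.6, 293×0.17 = 49.81.
0: (52 − 52.74)²/52.74 = 0.5476/52.74 = 0.0104
1: (63 − 67.39)²/67.39 = 19.2721/67.39 = 0.2860
2: (53 − 64.46)²/64.46 = 131.3316/64.46 = 2.0374
3: (73 − 58.6)²/58.6 = 207.36/58.6 = 3.5386
4: (52 − 49.81)²/49.81 = 4.7961/49.81 = 0.0963
The largest term is for 3: 3.539.

3, 3.539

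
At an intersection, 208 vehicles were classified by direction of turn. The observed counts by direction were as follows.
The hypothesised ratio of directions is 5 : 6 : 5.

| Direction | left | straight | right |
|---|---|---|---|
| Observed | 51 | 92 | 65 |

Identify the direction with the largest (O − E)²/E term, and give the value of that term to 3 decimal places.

left, 3.015

Ratio total = 16. Expected counts: 208×5/16 = 65, 208×6/16 = 78, 208×5/16 = 65.
left: (51 − 65)²/65 = 196/65 = 3.0154
straight: (92 − 78)²/78 = 196/78 = 2.5128
right: (65 − 65)²/65 = 0/65 = 0.0000
The largest term is for left: 3.015.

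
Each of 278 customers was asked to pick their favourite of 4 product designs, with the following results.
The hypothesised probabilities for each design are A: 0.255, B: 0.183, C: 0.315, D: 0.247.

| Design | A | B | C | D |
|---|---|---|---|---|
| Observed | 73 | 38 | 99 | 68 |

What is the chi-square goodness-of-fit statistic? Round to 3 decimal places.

Expected counts E_i = n·p_i: 278×0.255 = 70.89, 278×0.183 = 50.874, 278×0.315 = 87.57, 278×0.247 = 68.666.
cat         O        E   (O−E)²/E
A          73    70.89     0.0628
B          38   50.874     3.2579
C          99    87.57     1.4919
D          68   68.666     0.0065
Sum = 4.819

4.819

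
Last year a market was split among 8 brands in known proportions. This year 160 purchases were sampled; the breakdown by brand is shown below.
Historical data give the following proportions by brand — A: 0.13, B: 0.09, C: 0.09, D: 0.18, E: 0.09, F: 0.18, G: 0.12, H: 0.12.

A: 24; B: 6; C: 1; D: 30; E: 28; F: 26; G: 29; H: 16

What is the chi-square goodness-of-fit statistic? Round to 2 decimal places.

Expected counts E_i = n·p_i: 160×0.13 = 20.8, 160×0.09 = 14.4, 160×0.09 = 14.4, 160×0.18 = 28.8, 160×0.09 = 14.4, 160×0.18 = 28.8, 160×0.12 = 19.2, 160×0.12 = 19.2.
cat         O        E   (O−E)²/E
A          24     20.8      0.492
B           6     14.4      4.900
C           1     14.4     12.469
D          30     28.8      0.050
E          28     14.4     12.844
F          26     28.8      0.272
G          29     19.2      5.002
H          16     19.2      0.533
Sum = 36.56

36.56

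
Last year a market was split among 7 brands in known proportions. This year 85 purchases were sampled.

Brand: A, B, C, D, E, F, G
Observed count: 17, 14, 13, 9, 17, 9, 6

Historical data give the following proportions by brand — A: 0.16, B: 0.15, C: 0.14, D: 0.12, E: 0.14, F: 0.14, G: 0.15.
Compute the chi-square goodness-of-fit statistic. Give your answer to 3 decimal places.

7.681

Expected counts E_i = n·p_i: 85×0.16 = 13.6, 85×0.15 = 12.75, 85×0.14 = 11.9, 85×0.12 = 10.2, 85×0.14 = 11.9, 85×0.14 = 11.9, 85×0.15 = 12.75.
χ² = (17−13.6)²/13.6 + (14−12.75)²/12.75 + (13−11.9)²/11.9 + (9−10.2)²/10.2 + (17−11.9)²/11.9 + (9−11.9)²/11.9 + (6−12.75)²/12.75
   = 0.8500 + 0.1225 + 0.1017 + 0.1412 + 2.1857 + 0.7067 + 3.5735
Sum = 7.681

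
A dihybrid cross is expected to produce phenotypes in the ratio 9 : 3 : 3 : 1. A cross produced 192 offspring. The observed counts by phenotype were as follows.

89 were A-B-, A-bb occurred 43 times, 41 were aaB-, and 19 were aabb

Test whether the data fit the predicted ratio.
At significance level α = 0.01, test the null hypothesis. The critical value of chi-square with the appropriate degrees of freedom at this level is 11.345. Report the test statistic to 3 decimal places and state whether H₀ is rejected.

9.481; do not reject

Ratio total = 16. Expected counts: 192×9/16 = 108, 192×3/16 = 36, 192×3/16 = 36, 192×1/16 = 12.
χ² = (89−108)²/108 + (43−36)²/36 + (41−36)²/36 + (19−12)²/12
   = 3.3426 + 1.3611 + 0.6944 + 4.0833
Sum = 9.481
df = 3. Since 9.481 < 11.345, we do not reject H₀.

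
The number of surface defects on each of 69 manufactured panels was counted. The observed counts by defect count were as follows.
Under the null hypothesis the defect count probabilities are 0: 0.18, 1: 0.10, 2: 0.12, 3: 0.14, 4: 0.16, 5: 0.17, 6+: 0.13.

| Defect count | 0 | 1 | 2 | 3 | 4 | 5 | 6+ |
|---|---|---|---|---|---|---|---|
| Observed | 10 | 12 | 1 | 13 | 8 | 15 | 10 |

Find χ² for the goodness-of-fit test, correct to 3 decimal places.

13.664

Expected counts E_i = n·p_i: 69×0.18 = 12.42, 69×0.10 = 6.9, 69×0.12 = 8.28, 69×0.14 = 9.66, 69×0.16 = 11.04, 69×0.17 = 11.73, 69×0.13 = 8.97.
χ² = (10−12.42)²/12.42 + (12−6.9)²/6.9 + (1−8.28)²/8.28 + (13−9.66)²/9.66 + (8−11.04)²/11.04 + (15−11.73)²/11.73 + (10−8.97)²/8.97
   = 0.4715 + 3.7696 + 6.4008 + 1.1548 + 0.8371 + 0.9116 + 0.1183
Sum = 13.664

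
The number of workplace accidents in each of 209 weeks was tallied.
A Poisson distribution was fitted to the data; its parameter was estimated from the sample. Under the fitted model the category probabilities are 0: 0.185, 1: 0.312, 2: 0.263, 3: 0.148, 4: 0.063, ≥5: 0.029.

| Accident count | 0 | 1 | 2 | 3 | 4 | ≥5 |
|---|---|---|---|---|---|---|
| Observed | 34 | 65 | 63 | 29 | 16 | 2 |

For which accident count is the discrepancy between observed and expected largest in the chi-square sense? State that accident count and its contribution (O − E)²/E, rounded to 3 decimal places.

Expected counts E_i = n·p_i: 209×0.185 = 38.665, 209×0.312 = 65.208, 209×0.263 = 54.967, 209×0.148 = 30.932, 209×0.063 = 13.167, 209×0.029 = 6.061.
0: (34 − 38.665)²/38.665 = 21.762225/38.665 = 0.5628
1: (65 − 65.208)²/65.208 = 0.043264/65.208 = 0.0007
2: (63 − 54.967)²/54.967 = 64.529089/54.967 = 1.1740
3: (29 − 30.932)²/30.932 = 3.732624/30.932 = 0.1207
4: (16 − 13.167)²/13.167 = 8.025889/13.167 = 0.6095
≥5: (2 − 6.061)²/6.061 = 16.491721/6.061 = 2.7210
The largest term is for ≥5: 2.721.

≥5, 2.721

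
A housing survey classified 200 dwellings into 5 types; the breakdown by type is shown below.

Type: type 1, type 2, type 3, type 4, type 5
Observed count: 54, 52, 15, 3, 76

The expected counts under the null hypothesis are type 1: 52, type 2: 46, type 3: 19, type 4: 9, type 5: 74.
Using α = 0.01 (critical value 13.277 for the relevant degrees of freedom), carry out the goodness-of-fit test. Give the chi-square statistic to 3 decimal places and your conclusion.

χ² = (54−52)²/52 + (52−46)²/46 + (15−19)²/19 + (3−9)²/9 + (76−74)²/74
   = 0.0769 + 0.7826 + 0.8421 + 4.0000 + 0.0541
Sum = 5.756
df = 4. Since 5.756 < 13.277, we do not reject H₀.

5.756; do not reject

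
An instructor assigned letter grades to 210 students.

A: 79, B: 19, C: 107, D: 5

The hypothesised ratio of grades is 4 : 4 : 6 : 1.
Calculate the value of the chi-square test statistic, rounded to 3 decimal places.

Ratio total = 15. Expected counts: 210×4/15 = 56, 210×4/15 = 56, 210×6/15 = 84, 210×1/15 = 14.
cat         O        E   (O−E)²/E
A          79       56     9.4464
B          19       56    24.4464
C         107       84     6.2976
D           5       14     5.7857
Sum = 45.976

45.976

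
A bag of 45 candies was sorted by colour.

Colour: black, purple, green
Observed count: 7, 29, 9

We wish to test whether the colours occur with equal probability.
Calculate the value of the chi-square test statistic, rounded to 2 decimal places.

19.73

Expected count for each of the 3 categories: 45/3 = 15.
black: (7 − 15)²/15 = 64/15 = 4.267
purple: (29 − 15)²/15 = 196/15 = 13.067
green: (9 − 15)²/15 = 36/15 = 2.400
Sum = 19.73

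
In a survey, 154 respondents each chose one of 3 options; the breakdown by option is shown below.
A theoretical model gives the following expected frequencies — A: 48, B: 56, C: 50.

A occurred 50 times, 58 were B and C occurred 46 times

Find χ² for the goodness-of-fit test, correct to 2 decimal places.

0.47

χ² = (50−48)²/48 + (58−56)²/56 + (46−50)²/50
   = 0.083 + 0.071 + 0.320
Sum = 0.47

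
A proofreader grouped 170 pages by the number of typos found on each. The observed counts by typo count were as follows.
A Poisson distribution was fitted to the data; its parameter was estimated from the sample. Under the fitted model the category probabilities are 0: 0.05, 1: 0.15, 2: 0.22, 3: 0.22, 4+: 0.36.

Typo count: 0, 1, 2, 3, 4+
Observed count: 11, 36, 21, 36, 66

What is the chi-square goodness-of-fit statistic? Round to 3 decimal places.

12.679

Expected counts E_i = n·p_i: 170×0.05 = 8.5, 170×0.15 = 25.5, 170×0.22 = 37.4, 170×0.22 = 37.4, 170×0.36 = 61.2.
χ² = (11−8.5)²/8.5 + (36−25.5)²/25.5 + (21−37.4)²/37.4 + (36−37.4)²/37.4 + (66−61.2)²/61.2
   = 0.7353 + 4.3235 + 7.1914 + 0.0524 + 0.3765
Sum = 12.679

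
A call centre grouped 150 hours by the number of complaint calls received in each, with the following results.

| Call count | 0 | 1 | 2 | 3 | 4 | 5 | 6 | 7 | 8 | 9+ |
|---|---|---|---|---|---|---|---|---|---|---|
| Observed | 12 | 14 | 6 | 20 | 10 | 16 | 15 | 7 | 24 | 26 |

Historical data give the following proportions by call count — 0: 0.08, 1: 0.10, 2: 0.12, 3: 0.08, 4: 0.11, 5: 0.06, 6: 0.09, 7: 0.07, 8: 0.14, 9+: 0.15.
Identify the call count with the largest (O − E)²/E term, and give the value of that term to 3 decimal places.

Expected counts E_i = n·p_i: 150×0.08 = 12, 150×0.10 = 15, 150×0.12 = 18, 150×0.08 = 12, 150×0.11 = 16.5, 150×0.06 = 9, 150×0.09 = 13.5, 150×0.07 = 10.5, 150×0.14 = 21, 150×0.15 = 22.5.
cat         O        E   (O−E)²/E
0          12       12     0.0000
1          14       15     0.0667
2           6       18     8.0000
3          20       12     5.3333
4          10     16.5     2.5606
5          16        9     5.4444
6          15     13.5     0.1667
7           7     10.5     1.1667
8          24       21     0.4286
9+         26     22.5     0.5444
The largest term is for 2: 8.000.

2, 8.000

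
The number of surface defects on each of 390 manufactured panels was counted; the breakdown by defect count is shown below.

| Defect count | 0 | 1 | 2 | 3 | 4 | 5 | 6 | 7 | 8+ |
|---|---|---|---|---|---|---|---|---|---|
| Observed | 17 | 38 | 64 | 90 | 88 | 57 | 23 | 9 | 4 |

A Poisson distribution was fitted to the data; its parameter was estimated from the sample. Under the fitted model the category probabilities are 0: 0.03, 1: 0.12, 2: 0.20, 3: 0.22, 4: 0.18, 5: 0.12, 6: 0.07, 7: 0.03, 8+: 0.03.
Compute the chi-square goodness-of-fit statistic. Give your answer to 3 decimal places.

Expected counts E_i = n·p_i: 390×0.03 = 11.7, 390×0.12 = 46.8, 390×0.20 = 78, 390×0.22 = 85.8, 390×0.18 = 70.2, 390×0.12 = 46.8, 390×0.07 = 27.3, 390×0.03 = 11.7, 390×0.03 = 11.7.
0: (17 − 11.7)²/11.7 = 28.09/11.7 = 2.4009
1: (38 − 46.8)²/46.8 = 77.44/46.8 = 1.6547
2: (64 − 78)²/78 = 196/78 = 2.5128
3: (90 − 85.8)²/85.8 = 17.64/85.8 = 0.2056
4: (88 − 70.2)²/70.2 = 316.84/70.2 = 4.5134
5: (57 − 46.8)²/46.8 = 104.04/46.8 = 2.2231
6: (23 − 27.3)²/27.3 = 18.49/27.3 = 0.6773
7: (9 − 11.7)²/11.7 = 7.29/11.7 = 0.6231
8+: (4 − 11.7)²/11.7 = 59.29/11.7 = 5.0675
Sum = 19.878

19.878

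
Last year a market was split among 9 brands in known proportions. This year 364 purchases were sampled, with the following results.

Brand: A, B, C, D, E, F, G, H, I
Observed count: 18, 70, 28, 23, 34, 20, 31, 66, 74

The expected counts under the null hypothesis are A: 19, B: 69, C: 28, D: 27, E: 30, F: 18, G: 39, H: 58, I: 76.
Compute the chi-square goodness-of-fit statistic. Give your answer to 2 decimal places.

4.21

A: (18 − 19)²/19 = 1/19 = 0.053
B: (70 − 69)²/69 = 1/69 = 0.014
C: (28 − 28)²/28 = 0/28 = 0.000
D: (23 − 27)²/27 = 16/27 = 0.593
E: (34 − 30)²/30 = 16/30 = 0.533
F: (20 − 18)²/18 = 4/18 = 0.222
G: (31 − 39)²/39 = 64/39 = 1.641
H: (66 − 58)²/58 = 64/58 = 1.103
I: (74 − 76)²/76 = 4/76 = 0.053
Sum = 4.21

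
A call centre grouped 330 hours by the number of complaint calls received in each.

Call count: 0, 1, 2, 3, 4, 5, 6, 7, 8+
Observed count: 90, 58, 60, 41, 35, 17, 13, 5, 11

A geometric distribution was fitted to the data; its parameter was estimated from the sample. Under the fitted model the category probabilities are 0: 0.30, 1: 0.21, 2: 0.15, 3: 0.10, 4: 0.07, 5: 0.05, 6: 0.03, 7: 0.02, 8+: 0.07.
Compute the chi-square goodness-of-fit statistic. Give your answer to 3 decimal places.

Expected counts E_i = n·p_i: 330×0.30 = 99, 330×0.21 = 69.3, 330×0.15 = 49.5, 330×0.10 = 33, 330×0.07 = 23.1, 330×0.05 = 16.5, 330×0.03 = 9.9, 330×0.02 = 6.6, 330×0.07 = 23.1.
0: (90 − 99)²/99 = 81/99 = 0.8182
1: (58 − 69.3)²/69.3 = 127.69/69.3 = 1.8426
2: (60 − 49.5)²/49.5 = 110.25/49.5 = 2.2273
3: (41 − 33)²/33 = 64/33 = 1.9394
4: (35 − 23.1)²/23.1 = 141.61/23.1 = 6.1303
5: (17 − 16.5)²/16.5 = 0.25/16.5 = 0.0152
6: (13 − 9.9)²/9.9 = 9.61/9.9 = 0.9707
7: (5 − 6.6)²/6.6 = 2.56/6.6 = 0.3879
8+: (11 − 23.1)²/23.1 = 146.41/23.1 = 6.3381
Sum = 20.670

20.670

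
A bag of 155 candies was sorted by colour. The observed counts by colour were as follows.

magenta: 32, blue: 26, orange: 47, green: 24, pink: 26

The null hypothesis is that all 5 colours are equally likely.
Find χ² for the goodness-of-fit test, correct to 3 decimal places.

Under H₀ each category has probability 1/5, so each expected count is 155/5 = 31.
cat          O        E   (O−E)²/E
magenta     32       31     0.0323
blue        26       31     0.8065
orange      47       31     8.2581
green       24       31     1.5806
pink        26       31     0.8065
Sum = 11.484

11.484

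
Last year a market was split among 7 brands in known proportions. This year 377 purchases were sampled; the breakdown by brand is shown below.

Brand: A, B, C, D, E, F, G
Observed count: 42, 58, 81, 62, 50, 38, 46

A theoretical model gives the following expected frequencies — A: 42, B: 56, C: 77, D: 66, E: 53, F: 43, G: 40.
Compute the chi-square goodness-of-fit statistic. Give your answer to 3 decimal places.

cat         O        E   (O−E)²/E
A          42       42     0.0000
B          58       56     0.0714
C          81       77     0.2078
D          62       66     0.2424
E          50       53     0.1698
F          38       43     0.5814
G          46       40     0.9000
Sum = 2.173

2.173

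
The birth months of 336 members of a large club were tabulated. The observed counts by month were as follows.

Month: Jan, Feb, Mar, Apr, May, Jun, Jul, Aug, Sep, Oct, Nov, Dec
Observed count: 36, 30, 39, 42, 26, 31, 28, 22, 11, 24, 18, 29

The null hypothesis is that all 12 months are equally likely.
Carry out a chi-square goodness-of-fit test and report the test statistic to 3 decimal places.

Expected count for each of the 12 categories: 336/12 = 28.
cat         O        E   (O−E)²/E
Jan        36       28     2.2857
Feb        30       28     0.1429
Mar        39       28     4.3214
Apr        42       28     7.0000
May        26       28     0.1429
Jun        31       28     0.3214
Jul        28       28     0.0000
Aug        22       28     1.2857
Sep        11       28    10.3214
Oct        24       28     0.5714
Nov        18       28     3.5714
Dec        29       28     0.0357
Sum = 30.000

30.000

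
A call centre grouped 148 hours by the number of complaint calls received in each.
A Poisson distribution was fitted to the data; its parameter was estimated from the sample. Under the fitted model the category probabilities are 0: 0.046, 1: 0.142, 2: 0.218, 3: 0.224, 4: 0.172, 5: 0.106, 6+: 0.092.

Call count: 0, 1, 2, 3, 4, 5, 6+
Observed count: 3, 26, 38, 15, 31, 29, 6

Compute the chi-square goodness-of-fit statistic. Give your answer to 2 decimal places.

Expected counts E_i = n·p_i: 148×0.046 = 6.808, 148×0.142 = 21.016, 148×0.218 = 32.264, 148×0.224 = 33.152, 148×0.172 = 25.456, 148×0.106 = 15.688, 148×0.092 = 13.616.
χ² = (3−6.808)²/6.808 + (26−21.016)²/21.016 + (38−32.264)²/32.264 + (15−33.152)²/33.152 + (31−25.456)²/25.456 + (29−15.688)²/15.688 + (6−13.616)²/13.616
   = 2.130 + 1.182 + 1.020 + 9.939 + 1.207 + 11.296 + 4.260
Sum = 31.03

31.03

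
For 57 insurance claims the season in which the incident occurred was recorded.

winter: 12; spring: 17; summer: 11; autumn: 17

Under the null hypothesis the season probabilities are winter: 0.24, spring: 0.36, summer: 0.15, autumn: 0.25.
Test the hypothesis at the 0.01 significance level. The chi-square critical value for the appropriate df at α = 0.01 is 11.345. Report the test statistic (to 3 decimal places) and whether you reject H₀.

2.043; do not reject

Expected counts E_i = n·p_i: 57×0.24 = 13.68, 57×0.36 = 20.52, 57×0.15 = 8.55, 57×0.25 = 14.25.
χ² = (12−13.68)²/13.68 + (17−20.52)²/20.52 + (11−8.55)²/8.55 + (17−14.25)²/14.25
   = 0.2063 + 0.6038 + 0.7020 + 0.5307
Sum = 2.043
df = 3. Since 2.043 < 11.345, we do not reject H₀.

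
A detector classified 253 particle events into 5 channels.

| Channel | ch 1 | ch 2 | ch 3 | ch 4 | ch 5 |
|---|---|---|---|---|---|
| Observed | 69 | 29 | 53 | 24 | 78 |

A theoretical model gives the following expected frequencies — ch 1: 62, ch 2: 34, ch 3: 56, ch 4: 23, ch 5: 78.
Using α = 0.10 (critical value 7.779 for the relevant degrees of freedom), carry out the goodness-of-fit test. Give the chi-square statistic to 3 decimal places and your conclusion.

cat         O        E   (O−E)²/E
ch 1       69       62     0.7903
ch 2       29       34     0.7353
ch 3       53       56     0.1607
ch 4       24       23     0.0435
ch 5       78       78     0.0000
Sum = 1.730
df = 4. Since 1.730 < 7.779, we do not reject H₀.

1.730; do not reject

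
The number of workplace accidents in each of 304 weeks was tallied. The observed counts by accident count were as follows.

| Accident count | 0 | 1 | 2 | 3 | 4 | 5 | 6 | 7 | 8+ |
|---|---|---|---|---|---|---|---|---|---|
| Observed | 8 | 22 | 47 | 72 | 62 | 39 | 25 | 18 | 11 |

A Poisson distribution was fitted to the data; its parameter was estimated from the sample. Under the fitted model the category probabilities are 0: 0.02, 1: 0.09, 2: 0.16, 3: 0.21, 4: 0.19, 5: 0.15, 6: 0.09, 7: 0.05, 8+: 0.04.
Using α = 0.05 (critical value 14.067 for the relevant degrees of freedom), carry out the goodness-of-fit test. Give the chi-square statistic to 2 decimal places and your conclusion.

4.85; do not reject

Expected counts E_i = n·p_i: 304×0.02 = 6.08, 304×0.09 = 27.36, 304×0.16 = 48.64, 304×0.21 = 63.84, 304×0.19 = 57.76, 304×0.15 = 45.6, 304×0.09 = 27.36, 304×0.05 = 15.2, 304×0.04 = 12.16.
χ² = (8−6.08)²/6.08 + (22−27.36)²/27.36 + (47−48.64)²/48.64 + (72−63.84)²/63.84 + (62−57.76)²/57.76 + (39−45.6)²/45.6 + (25−27.36)²/27.36 + (18−15.2)²/15.2 + (11−12.16)²/12.16
   = 0.606 + 1.050 + 0.055 + 1.043 + 0.311 + 0.955 + 0.204 + 0.516 + 0.111
Sum = 4.85
df = 7. Since 4.85 < 14.067, we do not reject H₀.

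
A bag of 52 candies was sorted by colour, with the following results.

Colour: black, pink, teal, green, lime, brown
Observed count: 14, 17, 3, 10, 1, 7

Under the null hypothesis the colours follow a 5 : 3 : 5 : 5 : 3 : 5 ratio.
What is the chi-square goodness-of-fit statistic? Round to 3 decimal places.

Ratio total = 26. Expected counts: 52×5/26 = 10, 52×3/26 = 6, 52×5/26 = 10, 52×5/26 = 10, 52×3/26 = 6, 52×5/26 = 10.
black: (14 − 10)²/10 = 16/10 = 1.6000
pink: (17 − 6)²/6 = 121/6 = 20.1667
teal: (3 − 10)²/10 = 49/10 = 4.9000
green: (10 − 10)²/10 = 0/10 = 0.0000
lime: (1 − 6)²/6 = 25/6 = 4.1667
brown: (7 − 10)²/10 = 9/10 = 0.9000
Sum = 31.733

31.733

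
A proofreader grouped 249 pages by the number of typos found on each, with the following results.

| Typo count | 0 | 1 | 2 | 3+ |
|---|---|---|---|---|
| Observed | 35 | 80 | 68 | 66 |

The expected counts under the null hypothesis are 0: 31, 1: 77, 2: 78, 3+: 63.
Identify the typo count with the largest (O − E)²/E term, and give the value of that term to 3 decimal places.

cat         O        E   (O−E)²/E
0          35       31     0.5161
1          80       77     0.1169
2          68       78     1.2821
3+         66       63     0.1429
The largest term is for 2: 1.282.

2, 1.282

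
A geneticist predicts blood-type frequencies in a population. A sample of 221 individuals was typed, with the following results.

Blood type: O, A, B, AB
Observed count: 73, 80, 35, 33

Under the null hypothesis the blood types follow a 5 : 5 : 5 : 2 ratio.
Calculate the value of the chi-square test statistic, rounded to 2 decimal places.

20.18

Ratio total = 17. Expected counts: 221×5/17 = 65, 221×5/17 = 65, 221×5/17 = 65, 221×2/17 = 26.
cat         O        E   (O−E)²/E
O          73       65      0.985
A          80       65      3.462
B          35       65     13.846
AB         33       26      1.885
Sum = 20.18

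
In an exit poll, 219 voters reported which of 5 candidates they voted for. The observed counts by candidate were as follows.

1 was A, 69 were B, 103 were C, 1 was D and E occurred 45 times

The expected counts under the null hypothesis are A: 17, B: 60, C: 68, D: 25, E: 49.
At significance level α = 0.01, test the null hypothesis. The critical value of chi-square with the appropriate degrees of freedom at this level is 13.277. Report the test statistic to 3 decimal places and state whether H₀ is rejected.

57.790; reject

χ² = (1−17)²/17 + (69−60)²/60 + (103−68)²/68 + (1−25)²/25 + (45−49)²/49
   = 15.0588 + 1.3500 + 18.0147 + 23.0400 + 0.3265
Sum = 57.790
df = 4. Since 57.790 > 13.277, we reject H₀.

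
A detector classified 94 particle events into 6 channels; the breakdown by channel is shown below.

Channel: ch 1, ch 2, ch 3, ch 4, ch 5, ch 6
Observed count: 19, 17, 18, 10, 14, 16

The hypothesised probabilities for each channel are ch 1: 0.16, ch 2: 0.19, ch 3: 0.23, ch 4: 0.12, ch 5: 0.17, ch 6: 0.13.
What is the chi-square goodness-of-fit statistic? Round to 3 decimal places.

Expected counts E_i = n·p_i: 94×0.16 = 15.04, 94×0.19 = 17.86, 94×0.23 = 21.62, 94×0.12 = 11.28, 94×0.17 = 15.98, 94×0.13 = 12.22.
ch 1: (19 − 15.04)²/15.04 = 15.6816/15.04 = 1.0427
ch 2: (17 − 17.86)²/17.86 = 0.7396/17.86 = 0.0414
ch 3: (18 − 21.62)²/21.62 = 13.1044/21.62 = 0.6061
ch 4: (10 − 11.28)²/11.28 = 1.6384/11.28 = 0.1452
ch 5: (14 − 15.98)²/15.98 = 3.9204/15.98 = 0.2453
ch 6: (16 − 12.22)²/12.22 = 14.2884/12.22 = 1.1693
Sum = 3.250

3.250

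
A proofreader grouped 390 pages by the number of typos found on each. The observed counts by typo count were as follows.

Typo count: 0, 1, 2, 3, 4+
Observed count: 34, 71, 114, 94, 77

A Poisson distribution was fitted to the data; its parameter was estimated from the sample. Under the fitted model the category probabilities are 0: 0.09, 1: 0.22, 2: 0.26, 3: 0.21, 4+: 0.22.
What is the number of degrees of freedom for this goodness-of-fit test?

3

There are k = 5 categories and 1 parameter estimated from the data, so df = 5 − 1 − 1 = 3.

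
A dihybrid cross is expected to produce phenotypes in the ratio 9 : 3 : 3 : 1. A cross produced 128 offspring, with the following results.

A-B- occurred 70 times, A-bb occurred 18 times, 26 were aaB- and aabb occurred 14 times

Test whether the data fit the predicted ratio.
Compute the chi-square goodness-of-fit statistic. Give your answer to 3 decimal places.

Ratio total = 16. Expected counts: 128×9/16 = 72, 128×3/16 = 24, 128×3/16 = 24, 128×1/16 = 8.
cat         O        E   (O−E)²/E
A-B-       70       72     0.0556
A-bb       18       24     1.5000
aaB-       26       24     0.1667
aabb       14        8     4.5000
Sum = 6.222

6.222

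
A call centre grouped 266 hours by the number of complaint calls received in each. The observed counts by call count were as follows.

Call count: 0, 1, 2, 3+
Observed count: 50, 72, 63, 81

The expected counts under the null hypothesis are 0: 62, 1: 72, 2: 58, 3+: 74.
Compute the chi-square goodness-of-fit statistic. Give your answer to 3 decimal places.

3.416

cat         O        E   (O−E)²/E
0          50       62     2.3226
1          72       72     0.0000
2          63       58     0.4310
3+         81       74     0.6622
Sum = 3.416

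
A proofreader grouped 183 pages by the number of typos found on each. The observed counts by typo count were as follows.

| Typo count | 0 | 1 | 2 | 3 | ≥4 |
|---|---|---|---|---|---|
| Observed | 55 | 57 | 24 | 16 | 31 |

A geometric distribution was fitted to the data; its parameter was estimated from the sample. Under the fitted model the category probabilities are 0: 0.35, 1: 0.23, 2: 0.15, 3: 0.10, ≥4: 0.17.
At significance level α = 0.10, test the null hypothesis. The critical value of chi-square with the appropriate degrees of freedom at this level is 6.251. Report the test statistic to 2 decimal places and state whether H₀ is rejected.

7.28; reject

Expected counts E_i = n·p_i: 183×0.35 = 64.05, 183×0.23 = 42.09, 183×0.15 = 27.45, 183×0.10 = 18.3, 183×0.17 = 31.11.
0: (55 − 64.05)²/64.05 = 81.9025/64.05 = 1.279
1: (57 − 42.09)²/42.09 = 222.3081/42.09 = 5.282
2: (24 − 27.45)²/27.45 = 11.9025/27.45 = 0.434
3: (16 − 18.3)²/18.3 = 5.29/18.3 = 0.289
≥4: (31 − 31.11)²/31.11 = 0.0121/31.11 = 0.000
Sum = 7.28
df = 3. Since 7.28 > 6.251, we reject H₀.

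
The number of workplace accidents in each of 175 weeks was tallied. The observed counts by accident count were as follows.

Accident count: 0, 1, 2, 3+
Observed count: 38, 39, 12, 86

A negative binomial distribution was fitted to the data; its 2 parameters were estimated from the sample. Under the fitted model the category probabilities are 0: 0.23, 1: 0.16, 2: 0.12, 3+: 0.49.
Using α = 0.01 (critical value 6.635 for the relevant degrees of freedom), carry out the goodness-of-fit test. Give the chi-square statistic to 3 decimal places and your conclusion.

8.305; reject

Expected counts E_i = n·p_i: 175×0.23 = 40.25, 175×0.16 = 28, 175×0.12 = 21, 175×0.49 = 85.75.
χ² = (38−40.25)²/40.25 + (39−28)²/28 + (12−21)²/21 + (86−85.75)²/85.75
   = 0.1258 + 4.3214 + 3.8571 + 0.0007
Sum = 8.305
df = 1. Since 8.305 > 6.635, we reject H₀.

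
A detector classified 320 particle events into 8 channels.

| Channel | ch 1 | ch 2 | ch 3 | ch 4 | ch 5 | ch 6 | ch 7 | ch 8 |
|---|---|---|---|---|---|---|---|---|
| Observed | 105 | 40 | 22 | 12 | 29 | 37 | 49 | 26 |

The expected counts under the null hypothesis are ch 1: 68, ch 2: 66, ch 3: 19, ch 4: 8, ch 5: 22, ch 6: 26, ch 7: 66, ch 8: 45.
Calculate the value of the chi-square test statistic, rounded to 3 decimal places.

χ² = (105−68)²/68 + (40−66)²/66 + (22−19)²/19 + (12−8)²/8 + (29−22)²/22 + (37−26)²/26 + (49−66)²/66 + (26−45)²/45
   = 20.1324 + 10.2424 + 0.4737 + 2.0000 + 2.2273 + 4.6538 + 4.3788 + 8.0222
Sum = 52.131

52.131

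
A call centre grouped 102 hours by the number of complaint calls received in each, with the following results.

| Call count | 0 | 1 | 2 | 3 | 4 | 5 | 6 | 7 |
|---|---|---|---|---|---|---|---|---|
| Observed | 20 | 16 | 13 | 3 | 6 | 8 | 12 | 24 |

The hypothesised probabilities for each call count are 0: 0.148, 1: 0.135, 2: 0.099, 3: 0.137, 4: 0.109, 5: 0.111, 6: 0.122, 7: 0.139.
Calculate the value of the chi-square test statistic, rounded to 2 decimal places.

21.56

Expected counts E_i = n·p_i: 102×0.148 = 15.096, 102×0.135 = 13.77, 102×0.099 = 10.098, 102×0.137 = 13.974, 102×0.109 = 11.118, 102×0.111 = 11.322, 102×0.122 = 12.444, 102×0.139 = 14.178.
χ² = (20−15.096)²/15.096 + (16−13.77)²/13.77 + (13−10.098)²/10.098 + (3−13.974)²/13.974 + (6−11.118)²/11.118 + (8−11.322)²/11.322 + (12−12.444)²/12.444 + (24−14.178)²/14.178
   = 1.593 + 0.361 + 0.834 + 8.618 + 2.356 + 0.975 + 0.016 + 6.804
Sum = 21.56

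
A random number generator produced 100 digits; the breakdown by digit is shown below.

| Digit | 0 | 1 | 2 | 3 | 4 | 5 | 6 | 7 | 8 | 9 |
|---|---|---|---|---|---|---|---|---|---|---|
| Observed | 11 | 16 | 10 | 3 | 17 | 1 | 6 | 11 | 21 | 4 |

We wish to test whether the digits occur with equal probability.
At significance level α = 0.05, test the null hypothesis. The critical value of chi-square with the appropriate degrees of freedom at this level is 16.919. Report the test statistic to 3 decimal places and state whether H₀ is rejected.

Expected count for each of the 10 categories: 100/10 = 10.
χ² = (11−10)²/10 + (16−10)²/10 + (10−10)²/10 + (3−10)²/10 + (17−10)²/10 + (1−10)²/10 + (6−10)²/10 + (11−10)²/10 + (21−10)²/10 + (4−10)²/10
   = 0.1000 + 3.6000 + 0.0000 + 4.9000 + 4.9000 + 8.1000 + 1.6000 + 0.1000 + 12.1000 + 3.6000
Sum = 39.000
df = 9. Since 39.000 > 16.919, we reject H₀.

39.000; reject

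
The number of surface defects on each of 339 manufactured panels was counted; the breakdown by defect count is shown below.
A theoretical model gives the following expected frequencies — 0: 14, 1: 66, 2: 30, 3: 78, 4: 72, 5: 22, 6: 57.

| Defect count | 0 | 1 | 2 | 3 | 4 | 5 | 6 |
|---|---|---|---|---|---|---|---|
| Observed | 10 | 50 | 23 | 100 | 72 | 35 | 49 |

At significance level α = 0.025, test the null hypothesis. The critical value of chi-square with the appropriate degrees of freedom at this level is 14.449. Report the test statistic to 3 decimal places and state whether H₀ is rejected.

21.665; reject

0: (10 − 14)²/14 = 16/14 = 1.1429
1: (50 − 66)²/66 = 256/66 = 3.8788
2: (23 − 30)²/30 = 49/30 = 1.6333
3: (100 − 78)²/78 = 484/78 = 6.2051
4: (72 − 72)²/72 = 0/72 = 0.0000
5: (35 − 22)²/22 = 169/22 = 7.6818
6: (49 − 57)²/57 = 64/57 = 1.1228
Sum = 21.665
df = 6. Since 21.665 > 14.449, we reject H₀.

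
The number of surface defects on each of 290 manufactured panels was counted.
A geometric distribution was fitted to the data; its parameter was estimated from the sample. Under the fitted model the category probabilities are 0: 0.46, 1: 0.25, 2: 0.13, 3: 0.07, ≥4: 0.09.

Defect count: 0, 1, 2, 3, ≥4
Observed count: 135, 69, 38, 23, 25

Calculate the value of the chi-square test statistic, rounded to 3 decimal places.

Expected counts E_i = n·p_i: 290×0.46 = 133.4, 290×0.25 = 72.5, 290×0.13 = 37.7, 290×0.07 = 20.3, 290×0.09 = 26.1.
0: (135 − 133.4)²/133.4 = 2.56/133.4 = 0.0192
1: (69 − 72.5)²/72.5 = 12.25/72.5 = 0.1690
2: (38 − 37.7)²/37.7 = 0.09/37.7 = 0.0024
3: (23 − 20.3)²/20.3 = 7.29/20.3 = 0.3591
≥4: (25 − 26.1)²/26.1 = 1.21/26.1 = 0.0464
Sum = 0.596

0.596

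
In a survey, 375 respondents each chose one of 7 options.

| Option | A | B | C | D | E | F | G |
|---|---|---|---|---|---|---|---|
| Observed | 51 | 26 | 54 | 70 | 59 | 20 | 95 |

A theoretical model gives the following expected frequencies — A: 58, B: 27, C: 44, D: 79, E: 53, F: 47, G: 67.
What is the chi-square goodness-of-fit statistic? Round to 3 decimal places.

A: (51 − 58)²/58 = 49/58 = 0.8448
B: (26 − 27)²/27 = 1/27 = 0.0370
C: (54 − 44)²/44 = 100/44 = 2.2727
D: (70 − 79)²/79 = 81/79 = 1.0253
E: (59 − 53)²/53 = 36/53 = 0.6792
F: (20 − 47)²/47 = 729/47 = 15.5106
G: (95 − 67)²/67 = 784/67 = 11.7015
Sum = 32.071

32.071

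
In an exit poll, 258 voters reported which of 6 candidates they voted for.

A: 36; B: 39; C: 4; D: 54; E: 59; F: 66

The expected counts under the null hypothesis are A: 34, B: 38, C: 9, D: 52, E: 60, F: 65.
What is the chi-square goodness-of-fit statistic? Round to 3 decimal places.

cat         O        E   (O−E)²/E
A          36       34     0.1176
B          39       38     0.0263
C           4        9     2.7778
D          54       52     0.0769
E          59       60     0.0167
F          66       65     0.0154
Sum = 3.031

3.031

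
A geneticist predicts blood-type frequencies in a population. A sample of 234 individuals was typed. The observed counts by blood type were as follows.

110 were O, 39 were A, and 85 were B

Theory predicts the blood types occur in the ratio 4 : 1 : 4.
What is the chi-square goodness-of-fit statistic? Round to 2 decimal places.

10.32

Ratio total = 9. Expected counts: 234×4/9 = 104, 234×1/9 = 26, 234×4/9 = 104.
χ² = (110−104)²/104 + (39−26)²/26 + (85−104)²/104
   = 0.346 + 6.500 + 3.471
Sum = 10.32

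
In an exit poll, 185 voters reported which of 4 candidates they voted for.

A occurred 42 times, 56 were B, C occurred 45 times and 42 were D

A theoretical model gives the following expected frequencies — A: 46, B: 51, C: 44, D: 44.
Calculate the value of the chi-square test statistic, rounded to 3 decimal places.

A: (42 − 46)²/46 = 16/46 = 0.3478
B: (56 − 51)²/51 = 25/51 = 0.4902
C: (45 − 44)²/44 = 1/44 = 0.0227
D: (42 − 44)²/44 = 4/44 = 0.0909
Sum = 0.952

0.952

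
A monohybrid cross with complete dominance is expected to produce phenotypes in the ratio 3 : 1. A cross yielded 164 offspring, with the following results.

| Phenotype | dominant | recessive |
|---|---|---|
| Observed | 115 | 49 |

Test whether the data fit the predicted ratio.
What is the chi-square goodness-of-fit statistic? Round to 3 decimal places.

2.081

Ratio total = 4. Expected counts: 164×3/4 = 123, 164×1/4 = 41.
cat            O        E   (O−E)²/E
dominant     115      123     0.5203
recessive     49       41     1.5610
Sum = 2.081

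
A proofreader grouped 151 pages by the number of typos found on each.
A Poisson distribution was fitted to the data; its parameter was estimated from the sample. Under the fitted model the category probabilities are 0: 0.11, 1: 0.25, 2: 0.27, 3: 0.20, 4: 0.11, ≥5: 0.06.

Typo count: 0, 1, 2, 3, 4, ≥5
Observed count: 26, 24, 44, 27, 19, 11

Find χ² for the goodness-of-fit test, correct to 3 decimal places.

Expected counts E_i = n·p_i: 151×0.11 = 16.61, 151×0.25 = 37.75, 151×0.27 = 40.77, 151×0.20 = 30.2, 151×0.11 = 16.61, 151×0.06 = 9.06.
χ² = (26−16.61)²/16.61 + (24−37.75)²/37.75 + (44−40.77)²/40.77 + (27−30.2)²/30.2 + (19−16.61)²/16.61 + (11−9.06)²/9.06
   = 5.3084 + 5.0083 + 0.2559 + 0.3391 + 0.3439 + 0.4154
Sum = 11.671

11.671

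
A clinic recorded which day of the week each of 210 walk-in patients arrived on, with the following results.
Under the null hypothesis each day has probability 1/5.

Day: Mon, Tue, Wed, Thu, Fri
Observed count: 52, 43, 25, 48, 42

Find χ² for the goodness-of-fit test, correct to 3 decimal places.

Expected count for each of the 5 categories: 210/5 = 42.
Mon: (52 − 42)²/42 = 100/42 = 2.3810
Tue: (43 − 42)²/42 = 1/42 = 0.0238
Wed: (25 − 42)²/42 = 289/42 = 6.8810
Thu: (48 − 42)²/42 = 36/42 = 0.8571
Fri: (42 − 42)²/42 = 0/42 = 0.0000
Sum = 10.143

10.143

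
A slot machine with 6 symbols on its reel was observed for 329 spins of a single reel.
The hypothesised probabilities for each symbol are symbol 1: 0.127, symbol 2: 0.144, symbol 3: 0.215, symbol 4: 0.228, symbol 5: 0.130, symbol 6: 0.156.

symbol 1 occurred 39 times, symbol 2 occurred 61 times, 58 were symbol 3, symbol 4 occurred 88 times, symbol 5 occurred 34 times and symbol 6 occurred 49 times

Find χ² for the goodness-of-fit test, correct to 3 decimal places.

10.548

Expected counts E_i = n·p_i: 329×0.127 = 41.783, 329×0.144 = 47.376, 329×0.215 = 70.735, 329×0.228 = 75.012, 329×0.130 = 42.77, 329×0.156 = 51.324.
symbol 1: (39 − 41.783)²/41.783 = 7.745089/41.783 = 0.1854
symbol 2: (61 − 47.376)²/47.376 = 185.613376/47.376 = 3.9179
symbol 3: (58 − 70.735)²/70.735 = 162.180225/70.735 = 2.2928
symbol 4: (88 − 75.012)²/75.012 = 168.688144/75.012 = 2.2488
symbol 5: (34 − 42.77)²/42.77 = 76.9129/42.77 = 1.7983
symbol 6: (49 − 51.324)²/51.324 = 5.400976/51.324 = 0.1052
Sum = 10.548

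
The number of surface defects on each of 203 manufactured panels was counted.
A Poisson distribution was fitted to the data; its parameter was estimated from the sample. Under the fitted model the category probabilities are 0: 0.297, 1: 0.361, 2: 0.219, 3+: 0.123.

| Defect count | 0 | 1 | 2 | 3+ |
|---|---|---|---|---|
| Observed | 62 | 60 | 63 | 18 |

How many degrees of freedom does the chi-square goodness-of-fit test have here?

2

There are k = 4 categories and 1 parameter estimated from the data, so df = 4 − 1 − 1 = 2.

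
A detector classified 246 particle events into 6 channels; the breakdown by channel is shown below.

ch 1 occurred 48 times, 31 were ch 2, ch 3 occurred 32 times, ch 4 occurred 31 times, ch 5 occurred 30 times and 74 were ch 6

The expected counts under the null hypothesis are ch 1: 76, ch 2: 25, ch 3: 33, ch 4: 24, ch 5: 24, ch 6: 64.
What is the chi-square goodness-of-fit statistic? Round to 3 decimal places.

χ² = (48−76)²/76 + (31−25)²/25 + (32−33)²/33 + (31−24)²/24 + (30−24)²/24 + (74−64)²/64
   = 10.3158 + 1.4400 + 0.0303 + 2.0417 + 1.5000 + 1.5625
Sum = 16.890

16.890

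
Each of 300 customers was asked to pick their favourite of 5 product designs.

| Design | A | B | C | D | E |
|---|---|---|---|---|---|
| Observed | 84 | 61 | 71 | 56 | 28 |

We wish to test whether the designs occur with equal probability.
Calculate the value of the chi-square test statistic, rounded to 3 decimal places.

28.967

Expected count for each of the 5 categories: 300/5 = 60.
χ² = (84−60)²/60 + (61−60)²/60 + (71−60)²/60 + (56−60)²/60 + (28−60)²/60
   = 9.6000 + 0.0167 + 2.0167 + 0.2667 + 17.0667
Sum = 28.967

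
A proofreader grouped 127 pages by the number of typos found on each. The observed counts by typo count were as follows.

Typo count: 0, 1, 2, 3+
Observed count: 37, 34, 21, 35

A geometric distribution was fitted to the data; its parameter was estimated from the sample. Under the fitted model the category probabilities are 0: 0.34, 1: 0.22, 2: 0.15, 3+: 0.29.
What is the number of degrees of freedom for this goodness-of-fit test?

There are k = 4 categories and 1 parameter estimated from the data, so df = 4 − 1 − 1 = 2.

2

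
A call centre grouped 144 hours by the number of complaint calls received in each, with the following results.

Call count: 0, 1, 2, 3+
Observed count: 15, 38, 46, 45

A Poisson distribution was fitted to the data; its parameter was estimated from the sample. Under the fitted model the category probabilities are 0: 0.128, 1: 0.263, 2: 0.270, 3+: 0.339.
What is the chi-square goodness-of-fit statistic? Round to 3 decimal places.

2.242

Expected counts E_i = n·p_i: 144×0.128 = 18.432, 144×0.263 = 37.872, 144×0.270 = 38.88, 144×0.339 = 48.816.
0: (15 − 18.432)²/18.432 = 11.778624/18.432 = 0.6390
1: (38 − 37.872)²/37.872 = 0.016384/37.872 = 0.0004
2: (46 − 38.88)²/38.88 = 50.6944/38.88 = 1.3039
3+: (45 − 48.816)²/48.816 = 14.561856/48.816 = 0.2983
Sum = 2.242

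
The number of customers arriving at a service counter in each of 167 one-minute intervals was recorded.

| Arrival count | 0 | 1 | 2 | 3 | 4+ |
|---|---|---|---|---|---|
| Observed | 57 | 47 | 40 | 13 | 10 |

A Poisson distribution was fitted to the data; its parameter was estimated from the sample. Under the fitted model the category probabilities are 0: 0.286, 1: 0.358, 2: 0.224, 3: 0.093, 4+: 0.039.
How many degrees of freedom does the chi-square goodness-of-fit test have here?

3

There are k = 5 categories and 1 parameter estimated from the data, so df = 5 − 1 − 1 = 3.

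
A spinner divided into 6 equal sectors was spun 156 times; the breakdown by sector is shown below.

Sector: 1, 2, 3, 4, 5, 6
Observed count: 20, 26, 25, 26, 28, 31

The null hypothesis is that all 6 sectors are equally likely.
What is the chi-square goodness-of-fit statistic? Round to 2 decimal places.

2.54

Under H₀ each category has probability 1/6, so each expected count is 156/6 = 26.
cat         O        E   (O−E)²/E
1          20       26      1.385
2          26       26      0.000
3          25       26      0.038
4          26       26      0.000
5          28       26      0.154
6          31       26      0.962
Sum = 2.54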